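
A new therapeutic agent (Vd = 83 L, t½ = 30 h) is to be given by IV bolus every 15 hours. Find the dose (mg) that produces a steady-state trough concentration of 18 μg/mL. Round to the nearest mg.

τ/t½ = 15/30 ≈ 0.5, so f = (1/2)^(15/30) ≈ 0.707107.
Cmin,ss = (D/Vd)·f/(1−f), so D = Cmin,ss·Vd·(1−f)/f.
D = 18 × 83 × (1−f)/f ≈ 18 × 83 × 0.41421 ≈ 618.83 mg.

619 mg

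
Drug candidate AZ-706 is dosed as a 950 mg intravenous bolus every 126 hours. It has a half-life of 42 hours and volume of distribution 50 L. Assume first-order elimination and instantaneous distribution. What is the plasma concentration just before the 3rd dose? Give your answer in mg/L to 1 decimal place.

2.7 mg/L

f = (1/2)^(τ/t½) = (1/2)^(126/42) ≈ 0.1250.
C₀ = D/Vd = 950/50 ≈ 19.000 mg/L.
Before the 3rd dose, 2 doses have been given. Superposition: Cmin = C₀·(f + f²).
≈ 19.000 × (0.1250 + 0.0156) ≈ 19.000 × 0.1406 ≈ 2.671 mg/L.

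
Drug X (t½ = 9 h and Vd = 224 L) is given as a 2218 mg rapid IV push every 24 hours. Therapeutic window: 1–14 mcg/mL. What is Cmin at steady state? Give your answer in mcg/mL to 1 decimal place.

1.9 mcg/mL

Over one 24-h interval, 24/9 ≈ 2.6667 half-lives elapse, leaving f ≈ 0.1575 of each dose.
Single-dose peak C₀ = D/Vd = 2218/224 ≈ 9.902 mcg/mL.
Steady-state trough Cmin,ss = C₀·f/(1−f) ≈ 9.902 × 0.1575/0.8425 ≈ 1.851 mcg/mL.
Trough 1.9 mcg/mL vs MEC 1 mcg/mL: adequate.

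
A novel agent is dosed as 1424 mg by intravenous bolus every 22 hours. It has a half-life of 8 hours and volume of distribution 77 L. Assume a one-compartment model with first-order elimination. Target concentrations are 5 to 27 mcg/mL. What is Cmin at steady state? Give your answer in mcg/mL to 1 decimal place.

Over one 22-h interval, 22/8 ≈ 2.75 half-lives elapse, leaving f ≈ 0.1487 of each dose.
Each bolus raises the concentration by D/Vd = 1424/77 ≈ 18.494 mcg/mL.
Steady-state trough Cmin,ss = C₀·f/(1−f) ≈ 18.494 × 0.1487/0.8513 ≈ 3.230 mcg/mL.
Trough 3.2 mcg/mL vs MEC 5 mcg/mL: subtherapeutic.

3.2 mcg/mL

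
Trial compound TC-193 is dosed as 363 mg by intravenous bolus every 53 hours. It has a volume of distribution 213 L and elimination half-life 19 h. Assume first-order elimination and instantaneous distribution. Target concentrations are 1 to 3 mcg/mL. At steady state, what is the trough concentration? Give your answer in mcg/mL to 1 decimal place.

0.3 mcg/mL

Over one 53-h interval, 53/19 ≈ 2.7895 half-lives elapse, leaving f ≈ 0.1446 of each dose.
Accumulation ratio R = 1/(1 − f) ≈ 1/0.8554 ≈ 1.1690.
Each bolus raises the concentration by D/Vd = 363/213 ≈ 1.704 mcg/mL.
Cmax,ss = C₀/(1 − f) ≈ 1.704/0.8554 ≈ 1.992 mcg/mL.
One interval later, Cmin,ss = Cmax,ss·e^(−kτ) ≈ 1.992 × 0.1446 ≈ 0.288 mcg/mL.
Trough 0.3 mcg/mL vs MEC 1 mcg/mL: subtherapeutic.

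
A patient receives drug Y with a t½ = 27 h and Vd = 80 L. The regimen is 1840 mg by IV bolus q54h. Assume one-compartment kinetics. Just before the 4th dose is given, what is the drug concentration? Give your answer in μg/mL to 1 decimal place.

7.5 μg/mL

f = (1/2)^(τ/t½) = (1/2)^(54/27) ≈ 0.2500.
C₀ = D/Vd = 1840/80 ≈ 23.000 μg/mL.
Before the 4th dose, 3 doses have been given. Superposition: Cmin = C₀·(f + f² + … + f^3).
≈ 23.000 × (0.2500 + 0.0625 + 0.0156) ≈ 23.000 × 0.3281 ≈ 7.546 μg/mL.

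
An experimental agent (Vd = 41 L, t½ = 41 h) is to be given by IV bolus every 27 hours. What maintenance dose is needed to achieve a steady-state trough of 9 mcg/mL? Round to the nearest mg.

τ/t½ = 27/41 ≈ 0.65854, so f = (1/2)^(27/41) ≈ 0.633521.
Cmin,ss = (D/Vd)·f/(1−f), so D = Cmin,ss·Vd·(1−f)/f.
D = 9 × 41 × (1−f)/f ≈ 9 × 41 × 0.57848 ≈ 213.46 mg.

213 mg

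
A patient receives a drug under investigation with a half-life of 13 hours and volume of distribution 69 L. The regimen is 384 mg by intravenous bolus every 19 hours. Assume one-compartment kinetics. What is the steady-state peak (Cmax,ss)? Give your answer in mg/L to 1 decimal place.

τ/t½ = 19/13 ≈ 1.4615, so fraction remaining f = (1/2)^(19/13) ≈ 0.3631.
At steady state, accumulation factor R = 1/(1 − e^(−kτ)) ≈ 1.5701.
Each bolus raises the concentration by D/Vd = 384/69 ≈ 5.565 mg/L.
Steady-state peak Cmax,ss = C₀·R ≈ 5.565 × 1.5701 ≈ 8.738 mg/L.

8.7 mg/L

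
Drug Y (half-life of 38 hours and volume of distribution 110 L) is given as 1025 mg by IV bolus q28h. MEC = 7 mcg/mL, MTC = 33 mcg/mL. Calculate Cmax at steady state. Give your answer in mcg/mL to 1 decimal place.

τ/t½ = 28/38 ≈ 0.73684, so fraction remaining f = (1/2)^(28/38) ≈ 0.6001.
Accumulation ratio R = 1/(1 − f) ≈ 1/0.3999 ≈ 2.5006.
Single-dose peak C₀ = D/Vd = 1025/110 ≈ 9.318 mcg/mL.
Steady-state peak Cmax,ss = C₀·R ≈ 9.318 × 2.5006 ≈ 23.301 mcg/mL.
Peak 23.3 mcg/mL vs MTC 33 mcg/mL: below toxic threshold.

23.3 mcg/mL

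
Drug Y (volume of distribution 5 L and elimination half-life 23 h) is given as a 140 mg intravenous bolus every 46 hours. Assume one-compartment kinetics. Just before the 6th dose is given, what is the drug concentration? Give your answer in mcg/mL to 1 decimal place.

f = (1/2)^(τ/t½) = (1/2)^(46/23) ≈ 0.2500.
C₀ = D/Vd = 140/5 ≈ 28.000 mcg/mL.
Before the 6th dose, 5 doses have been given. Superposition: Cmin = C₀·(f + f² + … + f^5).
≈ 28.000 × (0.2500 + 0.0625 + 0.0156 + 0.0039 + 0.0010) ≈ 28.000 × 0.3330 ≈ 9.324 mcg/mL.

9.3 mcg/mL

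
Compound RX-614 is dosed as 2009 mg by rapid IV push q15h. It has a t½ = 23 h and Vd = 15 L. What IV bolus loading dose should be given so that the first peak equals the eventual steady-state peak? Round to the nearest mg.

f = (1/2)^(15/23) ≈ 0.636321; accumulation ratio R = 1/(1−f) ≈ 2.74968.
Loading dose to hit Cmax,ss on first dose: D_load = D_maint·R ≈ 2009 × 2.74968 ≈ 5524.11 mg.

5524 mg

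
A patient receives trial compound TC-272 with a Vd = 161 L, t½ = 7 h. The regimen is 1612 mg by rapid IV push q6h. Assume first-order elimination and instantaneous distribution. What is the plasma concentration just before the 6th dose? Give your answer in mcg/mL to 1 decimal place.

11.7 mcg/mL

f = (1/2)^(τ/t½) = (1/2)^(6/7) ≈ 0.5520.
C₀ = D/Vd = 1612/161 ≈ 10.012 mcg/mL.
Before the 6th dose, 5 doses have been given. Superposition: Cmin = C₀·(f + f² + … + f^5).
≈ 10.012 × (0.5520 + 0.3047 + 0.1682 + 0.0928 + 0.0513) ≈ 10.012 × 1.1690 ≈ 11.704 mcg/mL.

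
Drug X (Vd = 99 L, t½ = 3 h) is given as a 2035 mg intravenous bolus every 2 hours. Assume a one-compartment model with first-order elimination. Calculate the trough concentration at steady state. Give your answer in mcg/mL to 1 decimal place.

Over one 2-h interval, 2/3 ≈ 0.66667 half-lives elapse, leaving f ≈ 0.6300 of each dose.
Single-dose peak C₀ = D/Vd = 2035/99 ≈ 20.556 mcg/mL.
Steady-state trough Cmin,ss = C₀·f/(1−f) ≈ 20.556 × 0.6300/0.3700 ≈ 35.001 mcg/mL.

35.0 mcg/mL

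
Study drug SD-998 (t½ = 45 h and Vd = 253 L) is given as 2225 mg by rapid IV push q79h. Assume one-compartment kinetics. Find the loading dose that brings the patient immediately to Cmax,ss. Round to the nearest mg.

f = (1/2)^(79/45) ≈ 0.296159; accumulation ratio R = 1/(1−f) ≈ 1.42078.
Loading dose to hit Cmax,ss on first dose: D_load = D_maint·R ≈ 2225 × 1.42078 ≈ 3161.24 mg.

3161 mg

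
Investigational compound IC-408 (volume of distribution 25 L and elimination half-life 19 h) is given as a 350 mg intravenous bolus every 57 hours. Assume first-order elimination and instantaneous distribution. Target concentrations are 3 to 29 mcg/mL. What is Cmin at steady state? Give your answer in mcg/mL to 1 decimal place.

2.0 mcg/mL

τ = 57 h = 3 half-lives, so f = (1/2)^3 = 0.125.
Accumulation ratio R = 1/(1 − f) = 1/0.875 = 8/7.
Single-dose peak C₀ = D/Vd = 350/25 = 14 mcg/mL.
Steady-state peak Cmax,ss = C₀·R = 14 × 8/7 ≈ 16.000 mcg/mL.
Steady-state trough Cmin,ss = Cmax,ss·f ≈ 16.000 × 0.125 ≈ 2.000 mcg/mL.
Trough 2.0 mcg/mL vs MEC 3 mcg/mL: subtherapeutic.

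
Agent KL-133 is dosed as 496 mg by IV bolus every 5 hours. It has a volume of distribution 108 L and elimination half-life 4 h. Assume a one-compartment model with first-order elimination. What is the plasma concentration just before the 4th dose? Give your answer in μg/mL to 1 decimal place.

3.1 μg/mL

f = (1/2)^(τ/t½) = (1/2)^(5/4) ≈ 0.4204.
C₀ = D/Vd = 496/108 ≈ 4.593 μg/mL.
Before the 4th dose, 3 doses have been given. Superposition: Cmin = C₀·(f + f² + … + f^3).
≈ 4.593 × (0.4204 + 0.1767 + 0.0743) ≈ 4.593 × 0.6714 ≈ 3.084 μg/mL.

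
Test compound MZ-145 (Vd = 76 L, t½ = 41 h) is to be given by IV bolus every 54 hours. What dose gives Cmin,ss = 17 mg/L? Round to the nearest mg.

1927 mg

τ/t½ = 54/41 ≈ 1.3171, so f = (1/2)^(54/41) ≈ 0.401348.
Cmin,ss = (D/Vd)·f/(1−f), so D = Cmin,ss·Vd·(1−f)/f.
D = 17 × 76 × (1−f)/f ≈ 17 × 76 × 1.49160 ≈ 1927.15 mg.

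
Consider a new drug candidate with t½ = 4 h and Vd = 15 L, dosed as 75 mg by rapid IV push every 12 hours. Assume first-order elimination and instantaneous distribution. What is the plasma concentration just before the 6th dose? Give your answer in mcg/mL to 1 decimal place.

0.7 mcg/mL

f = (1/2)^(τ/t½) = (1/2)^(12/4) ≈ 0.1250.
C₀ = D/Vd = 75/15 ≈ 5.000 mcg/mL.
Before the 6th dose, 5 doses have been given. Superposition: Cmin = C₀·(f + f² + … + f^5).
≈ 5.000 × (0.1250 + 0.0156 + 0.0020 + 0.0002 + 0.0000) ≈ 5.000 × 0.1428 ≈ 0.714 mcg/mL.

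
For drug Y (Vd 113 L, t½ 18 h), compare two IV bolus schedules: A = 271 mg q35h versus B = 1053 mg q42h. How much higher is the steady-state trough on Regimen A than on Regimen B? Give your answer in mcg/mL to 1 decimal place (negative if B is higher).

-1.5 mcg/mL

Regimen A: f = (1/2)^(35/18) ≈ 0.2598; Cmin,ss = (271/113)·f/(1−f) ≈ 0.842 mcg/mL.
Regimen B: f = (1/2)^(42/18) ≈ 0.1984; Cmin,ss = (1053/113)·f/(1−f) ≈ 2.306 mcg/mL.
Difference ≈ 0.842 − 2.306 ≈ -1.464 mcg/mL.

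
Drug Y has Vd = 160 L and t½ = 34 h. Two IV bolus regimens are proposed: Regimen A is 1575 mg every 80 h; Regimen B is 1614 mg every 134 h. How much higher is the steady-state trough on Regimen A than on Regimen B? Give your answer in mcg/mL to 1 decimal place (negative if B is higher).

1.7 mcg/mL

Regimen A: f = (1/2)^(80/34) ≈ 0.1957; Cmin,ss = (1575/160)·f/(1−f) ≈ 2.395 mcg/mL.
Regimen B: f = (1/2)^(134/34) ≈ 0.0651; Cmin,ss = (1614/160)·f/(1−f) ≈ 0.702 mcg/mL.
Difference ≈ 2.395 − 0.702 ≈ 1.693 mcg/mL.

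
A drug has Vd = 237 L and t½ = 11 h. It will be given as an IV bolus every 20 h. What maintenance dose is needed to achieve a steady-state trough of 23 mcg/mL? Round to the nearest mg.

13771 mg

τ/t½ = 20/11 ≈ 1.8182, so f = (1/2)^(20/11) ≈ 0.283578.
Cmin,ss = (D/Vd)·f/(1−f), so D = Cmin,ss·Vd·(1−f)/f.
D = 23 × 237 × (1−f)/f ≈ 23 × 237 × 2.52637 ≈ 13771.24 mg.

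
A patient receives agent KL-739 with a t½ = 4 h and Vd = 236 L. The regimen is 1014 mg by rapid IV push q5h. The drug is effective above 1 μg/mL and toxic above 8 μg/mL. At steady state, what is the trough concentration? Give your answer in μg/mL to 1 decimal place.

τ/t½ = 5/4 ≈ 1.25, so fraction remaining f = (1/2)^(5/4) ≈ 0.4204.
Single-dose peak C₀ = D/Vd = 1014/236 ≈ 4.297 μg/mL.
Steady-state trough Cmin,ss = C₀·f/(1−f) ≈ 4.297 × 0.4204/0.5796 ≈ 3.117 μg/mL.
Trough 3.1 μg/mL vs MEC 1 μg/mL: adequate.

3.1 μg/mL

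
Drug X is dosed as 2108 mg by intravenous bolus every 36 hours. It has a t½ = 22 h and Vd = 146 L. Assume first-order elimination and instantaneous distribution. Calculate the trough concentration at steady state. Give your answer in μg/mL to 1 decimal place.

6.8 μg/mL

τ/t½ = 36/22 ≈ 1.6364, so fraction remaining f = (1/2)^(36/22) ≈ 0.3217.
At steady state, accumulation factor R = 1/(1 − e^(−kτ)) ≈ 1.4743.
Each bolus raises the concentration by D/Vd = 2108/146 ≈ 14.438 μg/mL.
Steady-state peak Cmax,ss = C₀·R ≈ 14.438 × 1.4743 ≈ 21.286 μg/mL.
One interval later, Cmin,ss = Cmax,ss·e^(−kτ) ≈ 21.286 × 0.3217 ≈ 6.848 μg/mL.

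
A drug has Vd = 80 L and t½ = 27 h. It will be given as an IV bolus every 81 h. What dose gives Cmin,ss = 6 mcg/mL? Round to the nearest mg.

3360 mg

τ/t½ = 81/27 ≈ 3, so f = (1/2)^(81/27) ≈ 0.125000.
Cmin,ss = (D/Vd)·f/(1−f), so D = Cmin,ss·Vd·(1−f)/f.
D = 6 × 80 × (1−f)/f ≈ 6 × 80 × 7.00000 ≈ 3360.00 mg.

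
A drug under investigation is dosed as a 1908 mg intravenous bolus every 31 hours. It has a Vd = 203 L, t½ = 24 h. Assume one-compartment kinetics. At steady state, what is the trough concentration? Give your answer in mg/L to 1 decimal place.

6.5 mg/L

k = ln2/t½ = ln2/24 ≈ 0.028881 h⁻¹; fraction remaining f = e^(−kτ) = e^(−0.028881×31) ≈ 0.4085.
At steady state, accumulation factor R = 1/(1 − e^(−kτ)) ≈ 1.6906.
Single-dose peak C₀ = D/Vd = 1908/203 ≈ 9.399 mg/L.
Steady-state peak Cmax,ss = C₀·R ≈ 9.399 × 1.6906 ≈ 15.890 mg/L.
One interval later, Cmin,ss = Cmax,ss·e^(−kτ) ≈ 15.890 × 0.4085 ≈ 6.491 mg/L.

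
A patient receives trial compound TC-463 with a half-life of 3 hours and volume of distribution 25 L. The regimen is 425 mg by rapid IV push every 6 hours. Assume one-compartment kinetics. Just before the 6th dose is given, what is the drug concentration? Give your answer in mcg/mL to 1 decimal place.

f = (1/2)^(τ/t½) = (1/2)^(6/3) ≈ 0.2500.
C₀ = D/Vd = 425/25 ≈ 17.000 mcg/mL.
Before the 6th dose, 5 doses have been given. Superposition: Cmin = C₀·(f + f² + … + f^5).
≈ 17.000 × (0.2500 + 0.0625 + 0.0156 + 0.0039 + 0.0010) ≈ 17.000 × 0.3330 ≈ 5.661 mcg/mL.

5.7 mcg/mL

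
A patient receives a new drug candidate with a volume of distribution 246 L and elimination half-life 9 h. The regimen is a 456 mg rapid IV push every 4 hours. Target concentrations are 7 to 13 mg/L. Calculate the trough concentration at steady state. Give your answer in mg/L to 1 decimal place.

5.1 mg/L

Over one 4-h interval, 4/9 ≈ 0.44444 half-lives elapse, leaving f ≈ 0.7349 of each dose.
At steady state, accumulation factor R = 1/(1 − e^(−kτ)) ≈ 3.7722.
Single-dose peak C₀ = D/Vd = 456/246 ≈ 1.854 mg/L.
Cmax,ss = C₀/(1 − f) ≈ 1.854/0.2651 ≈ 6.994 mg/L.
Steady-state trough Cmin,ss = Cmax,ss·f ≈ 6.994 × 0.7349 ≈ 5.140 mg/L.
Trough 5.1 mg/L vs MEC 7 mg/L: subtherapeutic.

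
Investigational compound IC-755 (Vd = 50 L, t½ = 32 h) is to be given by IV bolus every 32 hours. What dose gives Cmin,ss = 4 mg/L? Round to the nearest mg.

200 mg

τ/t½ = 32/32 ≈ 1, so f = (1/2)^(32/32) ≈ 0.500000.
Cmin,ss = (D/Vd)·f/(1−f), so D = Cmin,ss·Vd·(1−f)/f.
D = 4 × 50 × (1−f)/f ≈ 4 × 50 × 1.00000 ≈ 200.00 mg.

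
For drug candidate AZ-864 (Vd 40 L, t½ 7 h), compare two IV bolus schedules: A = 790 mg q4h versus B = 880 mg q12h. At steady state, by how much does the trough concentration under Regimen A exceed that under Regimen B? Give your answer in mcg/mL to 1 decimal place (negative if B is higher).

Regimen A: f = (1/2)^(4/7) ≈ 0.6730; Cmin,ss = (790/40)·f/(1−f) ≈ 40.648 mcg/mL.
Regimen B: f = (1/2)^(12/7) ≈ 0.3048; Cmin,ss = (880/40)·f/(1−f) ≈ 9.646 mcg/mL.
Difference ≈ 40.648 − 9.646 ≈ 31.002 mcg/mL.

31.0 mcg/mL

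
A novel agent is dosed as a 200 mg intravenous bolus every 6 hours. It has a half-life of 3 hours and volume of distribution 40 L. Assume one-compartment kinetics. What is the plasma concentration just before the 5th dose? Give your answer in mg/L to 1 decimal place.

f = (1/2)^(τ/t½) = (1/2)^(6/3) ≈ 0.2500.
C₀ = D/Vd = 200/40 ≈ 5.000 mg/L.
Before the 5th dose, 4 doses have been given. Superposition: Cmin = C₀·(f + f² + … + f^4).
≈ 5.000 × (0.2500 + 0.0625 + 0.0156 + 0.0039) ≈ 5.000 × 0.3320 ≈ 1.660 mg/L.

1.7 mg/L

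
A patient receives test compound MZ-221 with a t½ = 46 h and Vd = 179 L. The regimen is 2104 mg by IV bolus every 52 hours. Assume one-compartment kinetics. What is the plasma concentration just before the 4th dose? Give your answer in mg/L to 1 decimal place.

f = (1/2)^(τ/t½) = (1/2)^(52/46) ≈ 0.4568.
C₀ = D/Vd = 2104/179 ≈ 11.754 mg/L.
Before the 4th dose, 3 doses have been given. Superposition: Cmin = C₀·(f + f² + … + f^3).
≈ 11.754 × (0.4568 + 0.2087 + 0.0953) ≈ 11.754 × 0.7608 ≈ 8.942 mg/L.

8.9 mg/L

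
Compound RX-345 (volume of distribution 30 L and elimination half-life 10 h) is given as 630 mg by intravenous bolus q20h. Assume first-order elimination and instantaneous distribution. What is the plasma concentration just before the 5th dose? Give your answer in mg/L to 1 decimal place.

f = (1/2)^(τ/t½) = (1/2)^(20/10) ≈ 0.2500.
C₀ = D/Vd = 630/30 ≈ 21.000 mg/L.
Before the 5th dose, 4 doses have been given. Superposition: Cmin = C₀·(f + f² + … + f^4).
≈ 21.000 × (0.2500 + 0.0625 + 0.0156 + 0.0039) ≈ 21.000 × 0.3320 ≈ 6.972 mg/L.

7.0 mg/L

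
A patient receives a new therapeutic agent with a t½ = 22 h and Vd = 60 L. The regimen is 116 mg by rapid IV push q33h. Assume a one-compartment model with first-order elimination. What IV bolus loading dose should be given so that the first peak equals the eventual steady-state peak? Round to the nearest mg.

179 mg

f = (1/2)^(33/22) ≈ 0.353553; accumulation ratio R = 1/(1−f) ≈ 1.54692.
Loading dose to hit Cmax,ss on first dose: D_load = D_maint·R ≈ 116 × 1.54692 ≈ 179.44 mg.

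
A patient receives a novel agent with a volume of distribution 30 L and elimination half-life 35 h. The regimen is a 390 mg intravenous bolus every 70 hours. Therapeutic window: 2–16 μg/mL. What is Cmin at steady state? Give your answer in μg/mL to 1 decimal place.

4.3 μg/mL

The dosing interval is 2 half-lives, so f = 2^(−2) = 0.25.
At steady state, R = 1/(1 − 0.25) = 4/3.
Single-dose peak C₀ = D/Vd = 390/30 = 13 μg/mL.
Steady-state peak Cmax,ss = C₀·R = 13 × 4/3 ≈ 17.333 μg/mL.
Steady-state trough Cmin,ss = Cmax,ss·f ≈ 17.333 × 0.25 ≈ 4.333 μg/mL.
Trough 4.3 μg/mL vs MEC 2 μg/mL: adequate.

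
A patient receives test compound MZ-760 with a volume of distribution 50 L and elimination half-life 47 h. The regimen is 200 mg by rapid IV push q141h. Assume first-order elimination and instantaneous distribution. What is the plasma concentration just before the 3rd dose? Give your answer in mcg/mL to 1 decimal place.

0.6 mcg/mL

f = (1/2)^(τ/t½) = (1/2)^(141/47) ≈ 0.1250.
C₀ = D/Vd = 200/50 ≈ 4.000 mcg/mL.
Before the 3rd dose, 2 doses have been given. Superposition: Cmin = C₀·(f + f²).
≈ 4.000 × (0.1250 + 0.0156) ≈ 4.000 × 0.1406 ≈ 0.562 mcg/mL.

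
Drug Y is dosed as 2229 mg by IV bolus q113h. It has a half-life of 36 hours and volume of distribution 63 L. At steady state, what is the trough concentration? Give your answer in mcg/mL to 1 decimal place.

Over one 113-h interval, 113/36 ≈ 3.1389 half-lives elapse, leaving f ≈ 0.1135 of each dose.
At steady state, accumulation factor R = 1/(1 − e^(−kτ)) ≈ 1.1280.
Each bolus raises the concentration by D/Vd = 2229/63 ≈ 35.381 mcg/mL.
Steady-state peak Cmax,ss = C₀·R ≈ 35.381 × 1.1280 ≈ 39.910 mcg/mL.
Steady-state trough Cmin,ss = Cmax,ss·f ≈ 39.910 × 0.1135 ≈ 4.530 mcg/mL.

4.5 mcg/mL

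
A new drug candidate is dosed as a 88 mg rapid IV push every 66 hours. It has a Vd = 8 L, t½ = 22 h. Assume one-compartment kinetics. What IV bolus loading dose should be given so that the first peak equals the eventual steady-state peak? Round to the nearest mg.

f = (1/2)^(66/22) ≈ 0.125000; accumulation ratio R = 1/(1−f) ≈ 1.14286.
Loading dose to hit Cmax,ss on first dose: D_load = D_maint·R ≈ 88 × 1.14286 ≈ 100.57 mg.

101 mg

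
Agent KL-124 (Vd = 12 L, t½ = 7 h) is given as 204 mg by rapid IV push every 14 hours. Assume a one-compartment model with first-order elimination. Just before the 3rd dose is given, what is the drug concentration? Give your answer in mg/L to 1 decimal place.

f = (1/2)^(τ/t½) = (1/2)^(14/7) ≈ 0.2500.
C₀ = D/Vd = 204/12 ≈ 17.000 mg/L.
Before the 3rd dose, 2 doses have been given. Superposition: Cmin = C₀·(f + f²).
≈ 17.000 × (0.2500 + 0.0625) ≈ 17.000 × 0.3125 ≈ 5.312 mg/L.

5.3 mg/L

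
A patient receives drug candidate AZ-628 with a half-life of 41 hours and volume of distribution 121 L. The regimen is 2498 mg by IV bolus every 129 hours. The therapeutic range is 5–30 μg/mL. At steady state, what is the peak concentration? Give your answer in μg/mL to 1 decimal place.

23.3 μg/mL

Over one 129-h interval, 129/41 ≈ 3.1463 half-lives elapse, leaving f ≈ 0.1129 of each dose.
At steady state, accumulation factor R = 1/(1 − e^(−kτ)) ≈ 1.1273.
Single-dose peak C₀ = D/Vd = 2498/121 ≈ 20.645 μg/mL.
Steady-state peak Cmax,ss = C₀·R ≈ 20.645 × 1.1273 ≈ 23.273 μg/mL.
Peak 23.3 μg/mL vs MTC 30 μg/mL: below toxic threshold.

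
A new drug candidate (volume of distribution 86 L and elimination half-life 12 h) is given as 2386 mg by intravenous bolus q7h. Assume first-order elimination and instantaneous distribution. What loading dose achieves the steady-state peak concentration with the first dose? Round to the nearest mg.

f = (1/2)^(7/12) ≈ 0.667420; accumulation ratio R = 1/(1−f) ≈ 3.00680.
Loading dose to hit Cmax,ss on first dose: D_load = D_maint·R ≈ 2386 × 3.00680 ≈ 7174.22 mg.

7174 mg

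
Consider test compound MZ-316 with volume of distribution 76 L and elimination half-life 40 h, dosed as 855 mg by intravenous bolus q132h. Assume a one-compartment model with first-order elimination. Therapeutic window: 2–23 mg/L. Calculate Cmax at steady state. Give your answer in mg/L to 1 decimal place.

Over one 132-h interval, 132/40 ≈ 3.3 half-lives elapse, leaving f ≈ 0.1015 of each dose.
At steady state, accumulation factor R = 1/(1 − e^(−kτ)) ≈ 1.1130.
Each bolus raises the concentration by D/Vd = 855/76 ≈ 11.250 mg/L.
Cmax,ss = C₀/(1 − f) ≈ 11.250/0.8985 ≈ 12.521 mg/L.
Peak 12.5 mg/L vs MTC 23 mg/L: below toxic threshold.

12.5 mg/L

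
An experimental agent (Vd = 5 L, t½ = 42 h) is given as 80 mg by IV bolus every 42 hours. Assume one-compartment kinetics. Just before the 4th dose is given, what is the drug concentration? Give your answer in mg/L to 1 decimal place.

f = (1/2)^(τ/t½) = (1/2)^(42/42) ≈ 0.5000.
C₀ = D/Vd = 80/5 ≈ 16.000 mg/L.
Before the 4th dose, 3 doses have been given. Superposition: Cmin = C₀·(f + f² + … + f^3).
≈ 16.000 × (0.5000 + 0.2500 + 0.1250) ≈ 16.000 × 0.8750 ≈ 14.000 mg/L.

14.0 mg/L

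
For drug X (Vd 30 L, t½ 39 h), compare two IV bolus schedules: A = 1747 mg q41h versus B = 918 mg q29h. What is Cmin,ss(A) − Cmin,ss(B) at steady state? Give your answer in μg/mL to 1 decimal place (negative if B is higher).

Regimen A: f = (1/2)^(41/39) ≈ 0.4825; Cmin,ss = (1747/30)·f/(1−f) ≈ 54.295 μg/mL.
Regimen B: f = (1/2)^(29/39) ≈ 0.5973; Cmin,ss = (918/30)·f/(1−f) ≈ 45.387 μg/mL.
Difference ≈ 54.295 − 45.387 ≈ 8.908 μg/mL.

8.9 μg/mL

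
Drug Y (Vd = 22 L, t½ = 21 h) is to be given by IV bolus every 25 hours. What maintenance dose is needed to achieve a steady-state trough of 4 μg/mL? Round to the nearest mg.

τ/t½ = 25/21 ≈ 1.1905, so f = (1/2)^(25/21) ≈ 0.438158.
Cmin,ss = (D/Vd)·f/(1−f), so D = Cmin,ss·Vd·(1−f)/f.
D = 4 × 22 × (1−f)/f ≈ 4 × 22 × 1.28228 ≈ 112.84 mg.

113 mg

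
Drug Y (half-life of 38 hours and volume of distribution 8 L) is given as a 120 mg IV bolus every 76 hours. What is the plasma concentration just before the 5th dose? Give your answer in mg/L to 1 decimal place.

5.0 mg/L

f = (1/2)^(τ/t½) = (1/2)^(76/38) ≈ 0.2500.
C₀ = D/Vd = 120/8 ≈ 15.000 mg/L.
Before the 5th dose, 4 doses have been given. Superposition: Cmin = C₀·(f + f² + … + f^4).
≈ 15.000 × (0.2500 + 0.0625 + 0.0156 + 0.0039) ≈ 15.000 × 0.3320 ≈ 4.980 mg/L.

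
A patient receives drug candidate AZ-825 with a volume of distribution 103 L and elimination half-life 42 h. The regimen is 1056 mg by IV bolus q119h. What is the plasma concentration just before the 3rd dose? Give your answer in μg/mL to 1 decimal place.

f = (1/2)^(τ/t½) = (1/2)^(119/42) ≈ 0.1403.
C₀ = D/Vd = 1056/103 ≈ 10.252 μg/mL.
Before the 3rd dose, 2 doses have been given. Superposition: Cmin = C₀·(f + f²).
≈ 10.252 × (0.1403 + 0.0197) ≈ 10.252 × 0.1600 ≈ 1.640 μg/mL.

1.6 μg/mL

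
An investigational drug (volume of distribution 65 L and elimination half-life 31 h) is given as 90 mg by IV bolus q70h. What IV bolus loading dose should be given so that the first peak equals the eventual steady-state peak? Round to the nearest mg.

114 mg

f = (1/2)^(70/31) ≈ 0.209052; accumulation ratio R = 1/(1−f) ≈ 1.26431.
Loading dose to hit Cmax,ss on first dose: D_load = D_maint·R ≈ 90 × 1.26431 ≈ 113.79 mg.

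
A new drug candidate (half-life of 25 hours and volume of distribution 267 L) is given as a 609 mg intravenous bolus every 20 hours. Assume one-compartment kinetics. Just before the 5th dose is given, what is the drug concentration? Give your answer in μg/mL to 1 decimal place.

f = (1/2)^(τ/t½) = (1/2)^(20/25) ≈ 0.5743.
C₀ = D/Vd = 609/267 ≈ 2.281 μg/mL.
Before the 5th dose, 4 doses have been given. Superposition: Cmin = C₀·(f + f² + … + f^4).
≈ 2.281 × (0.5743 + 0.3298 + 0.1894 + 0.1088) ≈ 2.281 × 1.2023 ≈ 2.742 μg/mL.

2.7 μg/mL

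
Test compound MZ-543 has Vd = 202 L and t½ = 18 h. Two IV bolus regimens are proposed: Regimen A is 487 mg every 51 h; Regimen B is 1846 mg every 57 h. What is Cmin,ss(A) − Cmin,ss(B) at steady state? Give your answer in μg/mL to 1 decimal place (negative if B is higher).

Regimen A: f = (1/2)^(51/18) ≈ 0.1403; Cmin,ss = (487/202)·f/(1−f) ≈ 0.393 μg/mL.
Regimen B: f = (1/2)^(57/18) ≈ 0.1114; Cmin,ss = (1846/202)·f/(1−f) ≈ 1.146 μg/mL.
Difference ≈ 0.393 − 1.146 ≈ -0.753 μg/mL.

-0.8 μg/mL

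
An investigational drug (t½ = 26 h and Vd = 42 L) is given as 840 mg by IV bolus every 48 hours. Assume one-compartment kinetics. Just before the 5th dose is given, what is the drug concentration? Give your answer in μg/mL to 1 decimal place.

7.7 μg/mL

f = (1/2)^(τ/t½) = (1/2)^(48/26) ≈ 0.2781.
C₀ = D/Vd = 840/42 ≈ 20.000 μg/mL.
Before the 5th dose, 4 doses have been given. Superposition: Cmin = C₀·(f + f² + … + f^4).
≈ 20.000 × (0.2781 + 0.0773 + 0.0215 + 0.0060) ≈ 20.000 × 0.3829 ≈ 7.658 μg/mL.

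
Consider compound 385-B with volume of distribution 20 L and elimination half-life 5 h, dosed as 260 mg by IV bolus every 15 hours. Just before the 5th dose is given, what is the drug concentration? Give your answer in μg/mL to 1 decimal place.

1.9 μg/mL

f = (1/2)^(τ/t½) = (1/2)^(15/5) ≈ 0.1250.
C₀ = D/Vd = 260/20 ≈ 13.000 μg/mL.
Before the 5th dose, 4 doses have been given. Superposition: Cmin = C₀·(f + f² + … + f^4).
≈ 13.000 × (0.1250 + 0.0156 + 0.0020 + 0.0002) ≈ 13.000 × 0.1428 ≈ 1.856 μg/mL.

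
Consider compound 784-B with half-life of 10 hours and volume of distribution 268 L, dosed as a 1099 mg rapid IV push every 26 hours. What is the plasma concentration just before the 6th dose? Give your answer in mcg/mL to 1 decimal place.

f = (1/2)^(τ/t½) = (1/2)^(26/10) ≈ 0.1649.
C₀ = D/Vd = 1099/268 ≈ 4.101 mcg/mL.
Before the 6th dose, 5 doses have been given. Superposition: Cmin = C₀·(f + f² + … + f^5).
≈ 4.101 × (0.1649 + 0.0272 + 0.0045 + 0.0007 + 0.0001) ≈ 4.101 × 0.1974 ≈ 0.810 mcg/mL.

0.8 mcg/mL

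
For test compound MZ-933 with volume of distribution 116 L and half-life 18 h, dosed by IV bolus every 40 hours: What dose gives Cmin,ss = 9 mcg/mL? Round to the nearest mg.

3827 mg

τ/t½ = 40/18 ≈ 2.2222, so f = (1/2)^(40/18) ≈ 0.214311.
Cmin,ss = (D/Vd)·f/(1−f), so D = Cmin,ss·Vd·(1−f)/f.
D = 9 × 116 × (1−f)/f ≈ 9 × 116 × 3.66612 ≈ 3827.43 mg.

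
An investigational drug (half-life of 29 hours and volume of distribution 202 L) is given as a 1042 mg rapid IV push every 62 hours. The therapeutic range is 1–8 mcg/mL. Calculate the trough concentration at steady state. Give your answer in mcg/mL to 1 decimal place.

Over one 62-h interval, 62/29 ≈ 2.1379 half-lives elapse, leaving f ≈ 0.2272 of each dose.
Accumulation ratio R = 1/(1 − f) ≈ 1/0.7728 ≈ 1.2940.
Single-dose peak C₀ = D/Vd = 1042/202 ≈ 5.158 mcg/mL.
Cmax,ss = C₀/(1 − f) ≈ 5.158/0.7728 ≈ 6.674 mcg/mL.
One interval later, Cmin,ss = Cmax,ss·e^(−kτ) ≈ 6.674 × 0.2272 ≈ 1.516 mcg/mL.
Trough 1.5 mcg/mL vs MEC 1 mcg/mL: adequate.

1.5 mcg/mL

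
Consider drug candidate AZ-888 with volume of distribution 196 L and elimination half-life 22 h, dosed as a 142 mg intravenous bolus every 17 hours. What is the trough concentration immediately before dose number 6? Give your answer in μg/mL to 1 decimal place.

1.0 μg/mL

f = (1/2)^(τ/t½) = (1/2)^(17/22) ≈ 0.5853.
C₀ = D/Vd = 142/196 ≈ 0.724 μg/mL.
Before the 6th dose, 5 doses have been given. Superposition: Cmin = C₀·(f + f² + … + f^5).
≈ 0.724 × (0.5853 + 0.3426 + 0.2005 + 0.1174 + 0.0687) ≈ 0.724 × 1.3145 ≈ 0.952 μg/mL.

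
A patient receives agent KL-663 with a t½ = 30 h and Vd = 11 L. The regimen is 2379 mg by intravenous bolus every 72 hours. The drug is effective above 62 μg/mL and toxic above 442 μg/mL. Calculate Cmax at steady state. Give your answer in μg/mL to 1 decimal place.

τ/t½ = 72/30 ≈ 2.4, so fraction remaining f = (1/2)^(72/30) ≈ 0.1895.
Accumulation ratio R = 1/(1 − f) ≈ 1/0.8105 ≈ 1.2338.
Single-dose peak C₀ = D/Vd = 2379/11 ≈ 216.273 μg/mL.
Steady-state peak Cmax,ss = C₀·R ≈ 216.273 × 1.2338 ≈ 266.838 μg/mL.
Peak 266.8 μg/mL vs MTC 442 μg/mL: below toxic threshold.

266.8 μg/mL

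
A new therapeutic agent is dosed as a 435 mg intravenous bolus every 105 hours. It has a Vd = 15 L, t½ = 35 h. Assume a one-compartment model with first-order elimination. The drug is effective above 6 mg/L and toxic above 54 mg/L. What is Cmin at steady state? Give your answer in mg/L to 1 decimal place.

4.1 mg/L

The dosing interval is 3 half-lives, so f = 2^(−3) = 0.125.
Accumulation ratio R = 1/(1 − f) = 1/0.875 = 8/7.
Single-dose peak C₀ = D/Vd = 435/15 = 29 mg/L.
Steady-state peak Cmax,ss = C₀·R = 29 × 8/7 ≈ 33.143 mg/L.
Steady-state trough Cmin,ss = Cmax,ss·f ≈ 33.143 × 0.125 ≈ 4.143 mg/L.
Trough 4.1 mg/L vs MEC 6 mg/L: subtherapeutic.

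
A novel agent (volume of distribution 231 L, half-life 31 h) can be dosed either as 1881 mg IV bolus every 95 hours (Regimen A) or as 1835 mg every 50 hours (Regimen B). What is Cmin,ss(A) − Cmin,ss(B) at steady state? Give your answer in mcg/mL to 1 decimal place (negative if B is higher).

-2.8 mcg/mL

Regimen A: f = (1/2)^(95/31) ≈ 0.1195; Cmin,ss = (1881/231)·f/(1−f) ≈ 1.105 mcg/mL.
Regimen B: f = (1/2)^(50/31) ≈ 0.3269; Cmin,ss = (1835/231)·f/(1−f) ≈ 3.858 mcg/mL.
Difference ≈ 1.105 − 3.858 ≈ -2.753 mcg/mL.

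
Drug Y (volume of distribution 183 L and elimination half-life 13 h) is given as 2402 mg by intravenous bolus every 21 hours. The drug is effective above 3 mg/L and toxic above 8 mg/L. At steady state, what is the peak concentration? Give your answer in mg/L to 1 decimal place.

Over one 21-h interval, 21/13 ≈ 1.6154 half-lives elapse, leaving f ≈ 0.3264 of each dose.
Accumulation ratio R = 1/(1 − f) ≈ 1/0.6736 ≈ 1.4846.
Single-dose peak C₀ = D/Vd = 2402/183 ≈ 13.126 mg/L.
Cmax,ss = C₀/(1 − f) ≈ 13.126/0.6736 ≈ 19.486 mg/L.
Peak 19.5 mg/L vs MTC 8 mg/L: exceeds toxic threshold.

19.5 mg/L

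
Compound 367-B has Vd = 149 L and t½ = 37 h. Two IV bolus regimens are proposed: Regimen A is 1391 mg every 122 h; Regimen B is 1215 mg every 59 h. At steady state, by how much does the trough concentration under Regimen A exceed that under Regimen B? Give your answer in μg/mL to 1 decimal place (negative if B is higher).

Regimen A: f = (1/2)^(122/37) ≈ 0.1017; Cmin,ss = (1391/149)·f/(1−f) ≈ 1.057 μg/mL.
Regimen B: f = (1/2)^(59/37) ≈ 0.3311; Cmin,ss = (1215/149)·f/(1−f) ≈ 4.036 μg/mL.
Difference ≈ 1.057 − 4.036 ≈ -2.979 μg/mL.

-3.0 μg/mL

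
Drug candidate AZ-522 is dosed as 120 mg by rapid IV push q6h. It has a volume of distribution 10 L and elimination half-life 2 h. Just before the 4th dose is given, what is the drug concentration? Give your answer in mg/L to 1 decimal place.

1.7 mg/L

f = (1/2)^(τ/t½) = (1/2)^(6/2) ≈ 0.1250.
C₀ = D/Vd = 120/10 ≈ 12.000 mg/L.
Before the 4th dose, 3 doses have been given. Superposition: Cmin = C₀·(f + f² + … + f^3).
≈ 12.000 × (0.1250 + 0.0156 + 0.0020) ≈ 12.000 × 0.1426 ≈ 1.711 mg/L.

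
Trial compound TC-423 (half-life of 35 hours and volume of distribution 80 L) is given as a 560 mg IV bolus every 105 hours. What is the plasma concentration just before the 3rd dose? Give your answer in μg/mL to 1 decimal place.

1.0 μg/mL

f = (1/2)^(τ/t½) = (1/2)^(105/35) ≈ 0.1250.
C₀ = D/Vd = 560/80 ≈ 7.000 μg/mL.
Before the 3rd dose, 2 doses have been given. Superposition: Cmin = C₀·(f + f²).
≈ 7.000 × (0.1250 + 0.0156) ≈ 7.000 × 0.1406 ≈ 0.984 μg/mL.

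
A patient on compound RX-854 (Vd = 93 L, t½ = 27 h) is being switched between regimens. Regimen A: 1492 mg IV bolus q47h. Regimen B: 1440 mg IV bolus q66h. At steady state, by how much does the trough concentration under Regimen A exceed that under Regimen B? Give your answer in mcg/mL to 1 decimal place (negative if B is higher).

3.4 mcg/mL

Regimen A: f = (1/2)^(47/27) ≈ 0.2992; Cmin,ss = (1492/93)·f/(1−f) ≈ 6.849 mcg/mL.
Regimen B: f = (1/2)^(66/27) ≈ 0.1837; Cmin,ss = (1440/93)·f/(1−f) ≈ 3.484 mcg/mL.
Difference ≈ 6.849 − 3.484 ≈ 3.365 mcg/mL.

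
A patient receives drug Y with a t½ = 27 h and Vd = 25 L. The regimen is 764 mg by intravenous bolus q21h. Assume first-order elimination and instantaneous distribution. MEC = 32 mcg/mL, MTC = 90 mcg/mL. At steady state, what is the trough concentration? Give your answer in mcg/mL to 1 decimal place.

τ/t½ = 21/27 ≈ 0.77778, so fraction remaining f = (1/2)^(21/27) ≈ 0.5833.
Accumulation ratio R = 1/(1 − f) ≈ 1/0.4167 ≈ 2.3998.
Single-dose peak C₀ = D/Vd = 764/25 ≈ 30.560 mcg/mL.
Cmax,ss = C₀/(1 − f) ≈ 30.560/0.4167 ≈ 73.338 mcg/mL.
Steady-state trough Cmin,ss = Cmax,ss·f ≈ 73.338 × 0.5833 ≈ 42.778 mcg/mL.
Trough 42.8 mcg/mL vs MEC 32 mcg/mL: adequate.

42.8 mcg/mL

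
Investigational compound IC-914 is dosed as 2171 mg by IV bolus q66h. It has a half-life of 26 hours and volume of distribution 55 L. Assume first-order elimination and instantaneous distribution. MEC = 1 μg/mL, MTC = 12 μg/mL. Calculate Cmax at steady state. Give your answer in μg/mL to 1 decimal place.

47.7 μg/mL

Over one 66-h interval, 66/26 ≈ 2.5385 half-lives elapse, leaving f ≈ 0.1721 of each dose.
At steady state, accumulation factor R = 1/(1 − e^(−kτ)) ≈ 1.2079.
Single-dose peak C₀ = D/Vd = 2171/55 ≈ 39.473 μg/mL.
Steady-state peak Cmax,ss = C₀·R ≈ 39.473 × 1.2079 ≈ 47.679 μg/mL.
Peak 47.7 μg/mL vs MTC 12 μg/mL: exceeds toxic threshold.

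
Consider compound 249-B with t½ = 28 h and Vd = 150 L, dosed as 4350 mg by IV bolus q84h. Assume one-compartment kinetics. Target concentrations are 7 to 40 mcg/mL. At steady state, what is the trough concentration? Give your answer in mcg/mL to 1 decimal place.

4.1 mcg/mL

τ = 84 h = 3 half-lives, so f = (1/2)^3 = 0.125.
Accumulation ratio R = 1/(1 − f) = 1/0.875 = 8/7.
Single-dose peak C₀ = D/Vd = 4350/150 = 29 mcg/mL.
Steady-state peak Cmax,ss = C₀·R = 29 × 8/7 ≈ 33.143 mcg/mL.
Steady-state trough Cmin,ss = Cmax,ss·f ≈ 33.143 × 0.125 ≈ 4.143 mcg/mL.
Trough 4.1 mcg/mL vs MEC 7 mcg/mL: subtherapeutic.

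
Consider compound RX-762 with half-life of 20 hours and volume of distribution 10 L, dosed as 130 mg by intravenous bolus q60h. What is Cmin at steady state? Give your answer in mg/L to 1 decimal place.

The dosing interval is 3 half-lives, so f = 2^(−3) = 0.125.
Accumulation ratio R = 1/(1 − f) = 1/0.875 = 8/7.
Single-dose peak C₀ = D/Vd = 130/10 = 13 mg/L.
Steady-state peak Cmax,ss = C₀·R = 13 × 8/7 ≈ 14.857 mg/L.
Steady-state trough Cmin,ss = Cmax,ss·f ≈ 14.857 × 0.125 ≈ 1.857 mg/L.

1.9 mg/L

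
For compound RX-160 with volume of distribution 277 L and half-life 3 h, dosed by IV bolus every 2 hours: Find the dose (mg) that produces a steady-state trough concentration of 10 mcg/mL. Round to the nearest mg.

τ/t½ = 2/3 ≈ 0.66667, so f = (1/2)^(2/3) ≈ 0.629961.
Cmin,ss = (D/Vd)·f/(1−f), so D = Cmin,ss·Vd·(1−f)/f.
D = 10 × 277 × (1−f)/f ≈ 10 × 277 × 0.58740 ≈ 1627.10 mg.

1627 mg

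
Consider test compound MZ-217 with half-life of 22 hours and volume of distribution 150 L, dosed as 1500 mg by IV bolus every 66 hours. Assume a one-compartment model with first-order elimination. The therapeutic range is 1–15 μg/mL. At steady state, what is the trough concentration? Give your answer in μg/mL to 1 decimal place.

1.4 μg/mL

τ = 66 h = 3 half-lives, so f = (1/2)^3 = 0.125.
At steady state, R = 1/(1 − 0.125) = 8/7.
Single-dose peak C₀ = D/Vd = 1500/150 = 10 μg/mL.
Steady-state peak Cmax,ss = C₀·R = 10 × 8/7 ≈ 11.429 μg/mL.
Steady-state trough Cmin,ss = Cmax,ss·f ≈ 11.429 × 0.125 ≈ 1.429 μg/mL.
Trough 1.4 μg/mL vs MEC 1 μg/mL: adequate.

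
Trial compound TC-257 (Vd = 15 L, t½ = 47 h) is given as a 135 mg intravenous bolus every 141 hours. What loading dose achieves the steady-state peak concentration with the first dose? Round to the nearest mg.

154 mg

f = (1/2)^(141/47) ≈ 0.125000; accumulation ratio R = 1/(1−f) ≈ 1.14286.
Loading dose to hit Cmax,ss on first dose: D_load = D_maint·R ≈ 135 × 1.14286 ≈ 154.29 mg.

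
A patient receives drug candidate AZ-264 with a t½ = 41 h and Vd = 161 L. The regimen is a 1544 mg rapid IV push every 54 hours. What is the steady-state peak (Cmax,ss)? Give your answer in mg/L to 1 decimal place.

16.0 mg/L

τ/t½ = 54/41 ≈ 1.3171, so fraction remaining f = (1/2)^(54/41) ≈ 0.4013.
At steady state, accumulation factor R = 1/(1 − e^(−kτ)) ≈ 1.6703.
Single-dose peak C₀ = D/Vd = 1544/161 ≈ 9.590 mg/L.
Steady-state peak Cmax,ss = C₀·R ≈ 9.590 × 1.6703 ≈ 16.018 mg/L.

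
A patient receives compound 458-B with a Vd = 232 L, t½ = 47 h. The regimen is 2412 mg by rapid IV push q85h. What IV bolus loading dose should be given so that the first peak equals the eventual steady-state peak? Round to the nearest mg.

3376 mg

f = (1/2)^(85/47) ≈ 0.285485; accumulation ratio R = 1/(1−f) ≈ 1.39955.
Loading dose to hit Cmax,ss on first dose: D_load = D_maint·R ≈ 2412 × 1.39955 ≈ 3375.71 mg.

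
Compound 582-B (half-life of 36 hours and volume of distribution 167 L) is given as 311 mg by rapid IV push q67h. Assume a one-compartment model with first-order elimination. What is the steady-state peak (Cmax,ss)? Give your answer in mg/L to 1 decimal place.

2.6 mg/L

k = ln2/t½ = ln2/36 ≈ 0.019254 h⁻¹; fraction remaining f = e^(−kτ) = e^(−0.019254×67) ≈ 0.2753.
At steady state, accumulation factor R = 1/(1 − e^(−kτ)) ≈ 1.3799.
Single-dose peak C₀ = D/Vd = 311/167 ≈ 1.862 mg/L.
Steady-state peak Cmax,ss = C₀·R ≈ 1.862 × 1.3799 ≈ 2.569 mg/L.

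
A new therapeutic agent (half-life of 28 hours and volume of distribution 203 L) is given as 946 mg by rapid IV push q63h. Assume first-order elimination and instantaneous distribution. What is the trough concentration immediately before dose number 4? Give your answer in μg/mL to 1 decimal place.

f = (1/2)^(τ/t½) = (1/2)^(63/28) ≈ 0.2102.
C₀ = D/Vd = 946/203 ≈ 4.660 μg/mL.
Before the 4th dose, 3 doses have been given. Superposition: Cmin = C₀·(f + f² + … + f^3).
≈ 4.660 × (0.2102 + 0.0442 + 0.0093) ≈ 4.660 × 0.2637 ≈ 1.229 μg/mL.

1.2 μg/mL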